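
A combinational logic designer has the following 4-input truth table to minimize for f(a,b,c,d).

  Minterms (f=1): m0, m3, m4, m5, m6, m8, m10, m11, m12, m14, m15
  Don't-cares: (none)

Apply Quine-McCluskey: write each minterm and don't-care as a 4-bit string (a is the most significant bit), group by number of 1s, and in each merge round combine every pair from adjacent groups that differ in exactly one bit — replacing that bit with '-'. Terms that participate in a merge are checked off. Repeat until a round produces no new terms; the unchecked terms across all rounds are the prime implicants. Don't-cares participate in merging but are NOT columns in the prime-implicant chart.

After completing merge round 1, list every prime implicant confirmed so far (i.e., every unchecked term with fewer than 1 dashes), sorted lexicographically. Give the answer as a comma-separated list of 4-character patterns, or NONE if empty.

[col 0] 0000*, 0011*, 0100*, 0101*, 0110*, 1000*, 1010*, 1011*, 1100*, 1110*, 1111*
[col 1] -000*, -011, -100*, -110*, 0-00*, 01-0*, 010-, 1-00*, 1-10*, 1-11*, 10-0*, 101-*, 11-0*, 111-*
[col 2] --00, -1-0, 1--0, 1-1-
Prime implicants: --00, -011, -1-0, 010-, 1--0, 1-1-

NONE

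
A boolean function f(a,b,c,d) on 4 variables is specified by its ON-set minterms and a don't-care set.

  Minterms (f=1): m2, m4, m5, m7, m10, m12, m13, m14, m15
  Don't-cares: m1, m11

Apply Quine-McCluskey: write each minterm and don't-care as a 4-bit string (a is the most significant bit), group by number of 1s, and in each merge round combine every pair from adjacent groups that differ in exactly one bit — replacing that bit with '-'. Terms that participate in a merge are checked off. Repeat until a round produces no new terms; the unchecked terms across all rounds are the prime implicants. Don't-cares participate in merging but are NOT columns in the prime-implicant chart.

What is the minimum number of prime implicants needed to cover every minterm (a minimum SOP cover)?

4

size-2^0 implicants → 0001(✓)  0010(✓)  0100(✓)  0101(✓)  0111(✓)  1010(✓)  1011(✓)  1100(✓)  1101(✓)  1110(✓)  1111(✓)
size-2^1 implicants → -010  -100(✓)  -101(✓)  -111(✓)  0-01  01-1(✓)  010-(✓)  1-10(✓)  1-11(✓)  101-(✓)  11-0(✓)  11-1(✓)  110-(✓)  111-(✓)
size-2^2 implicants → -1-1  -10-  1-1-  11--
Unchecked terms (primes): -010, -1-1, -10-, 0-01, 1-1-, 11--
Minterm coverage:
  m2 ⊆ -010 [E]
  m4 ⊆ -10- [E]
  m5 ⊆ -1-1,-10-,0-01
  m7 ⊆ -1-1 [E]
  m10 ⊆ -010,1-1-
  m12 ⊆ -10-,11--
  m13 ⊆ -1-1,-10-,11--
  m14 ⊆ 1-1-,11--
  m15 ⊆ -1-1,1-1-,11--
E = {-010, -1-1, -10-}
Petrick residual → 1-1-
Cover = b'cd' + bd + bc' + ac  |cover|=4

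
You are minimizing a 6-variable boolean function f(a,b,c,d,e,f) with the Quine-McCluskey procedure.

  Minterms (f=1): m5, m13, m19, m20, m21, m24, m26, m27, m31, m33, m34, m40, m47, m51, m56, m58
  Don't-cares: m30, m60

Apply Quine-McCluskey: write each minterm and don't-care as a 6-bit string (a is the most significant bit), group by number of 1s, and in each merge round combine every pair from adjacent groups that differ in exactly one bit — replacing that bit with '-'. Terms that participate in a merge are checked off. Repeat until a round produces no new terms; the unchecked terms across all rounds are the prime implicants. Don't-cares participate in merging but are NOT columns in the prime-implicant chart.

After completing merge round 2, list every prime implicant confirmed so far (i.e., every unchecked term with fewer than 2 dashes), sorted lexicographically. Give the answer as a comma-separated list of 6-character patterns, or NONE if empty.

size-2^0 implicants → 000101(✓)  001101(✓)  010011(✓)  010100(✓)  010101(✓)  011000(✓)  011010(✓)  011011(✓)  011110(✓)  011111(✓)  100001  100010  101000(✓)  101111  110011(✓)  111000(✓)  111010(✓)  111100(✓)
size-2^1 implicants → -10011  -11000(✓)  -11010(✓)  0-0101  00-101  01-011  01010-  011-10(✓)  011-11(✓)  0110-0(✓)  01101-(✓)  01111-(✓)  1-1000  111-00  1110-0(✓)
size-2^2 implicants → -110-0  011-1-
Unchecked terms (primes): -10011, -110-0, 0-0101, 00-101, 01-011, 01010-, 011-1-, 1-1000, 100001, 100010, 101111, 111-00

-10011, 0-0101, 00-101, 01-011, 01010-, 1-1000, 100001, 100010, 101111, 111-00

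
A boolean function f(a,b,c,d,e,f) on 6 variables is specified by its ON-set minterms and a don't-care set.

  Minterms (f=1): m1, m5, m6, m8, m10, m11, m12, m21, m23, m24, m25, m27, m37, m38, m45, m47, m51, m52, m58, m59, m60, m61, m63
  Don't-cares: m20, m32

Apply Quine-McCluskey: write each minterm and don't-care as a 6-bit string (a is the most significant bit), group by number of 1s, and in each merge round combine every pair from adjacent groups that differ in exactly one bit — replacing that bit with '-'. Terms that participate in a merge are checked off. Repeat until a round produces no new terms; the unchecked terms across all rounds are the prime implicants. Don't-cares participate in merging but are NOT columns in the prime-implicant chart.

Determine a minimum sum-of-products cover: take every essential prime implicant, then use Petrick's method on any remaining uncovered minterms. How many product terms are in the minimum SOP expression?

12

size-2^0 implicants → 000001(✓)  000101(✓)  000110(✓)  001000(✓)  001010(✓)  001011(✓)  001100(✓)  010100(✓)  010101(✓)  010111(✓)  011000(✓)  011001(✓)  011011(✓)  100000  100101(✓)  100110(✓)  101101(✓)  101111(✓)  110011(✓)  110100(✓)  111010(✓)  111011(✓)  111100(✓)  111101(✓)  111111(✓)
size-2^1 implicants → -00101  -00110  -10100  -11011  0-0101  0-1000  0-1011  000-01  001-00  0010-0  00101-  0101-1  01010-  0110-1  01100-  1-1101(✓)  1-1111(✓)  10-101  1011-1(✓)  11-011  11-100  111-11  11101-  1111-1(✓)  11110-
size-2^2 implicants → 1-11-1
Unchecked terms (primes): -00101, -00110, -10100, -11011, 0-0101, 0-1000, 0-1011, 000-01, 001-00, 0010-0, 00101-, 0101-1, 01010-, 0110-1, 01100-, 1-11-1, 10-101, 100000, 11-011, 11-100, 111-11, 11101-, 11110-
Minterm coverage:
  m1 ⊆ 000-01 [E]
  m5 ⊆ -00101,0-0101,000-01
  m6 ⊆ -00110 [E]
  m8 ⊆ 0-1000,001-00,0010-0
  m10 ⊆ 0010-0,00101-
  m11 ⊆ 0-1011,00101-
  m12 ⊆ 001-00 [E]
  m21 ⊆ 0-0101,0101-1,01010-
  m23 ⊆ 0101-1 [E]
  m24 ⊆ 0-1000,01100-
  m25 ⊆ 0110-1,01100-
  m27 ⊆ -11011,0-1011,0110-1
  m37 ⊆ -00101,10-101
  m38 ⊆ -00110 [E]
  m45 ⊆ 1-11-1,10-101
  m47 ⊆ 1-11-1 [E]
  m51 ⊆ 11-011 [E]
  m52 ⊆ -10100,11-100
  m58 ⊆ 11101- [E]
  m59 ⊆ -11011,11-011,111-11,11101-
  m60 ⊆ 11-100,11110-
  m61 ⊆ 1-11-1,11110-
  m63 ⊆ 1-11-1,111-11
E = {-00110, 000-01, 001-00, 0101-1, 1-11-1, 11-011, 11101-}
Petrick residual → -00101, -11011, 00101-, 01100-, 11-100
Cover = b'c'de'f + b'c'def' + bcd'ef + a'b'c'e'f + a'b'ce'f' + a'b'cd'e + a'bc'df + a'bcd'e' + acdf + abd'ef + abde'f' + abcd'e  |cover|=12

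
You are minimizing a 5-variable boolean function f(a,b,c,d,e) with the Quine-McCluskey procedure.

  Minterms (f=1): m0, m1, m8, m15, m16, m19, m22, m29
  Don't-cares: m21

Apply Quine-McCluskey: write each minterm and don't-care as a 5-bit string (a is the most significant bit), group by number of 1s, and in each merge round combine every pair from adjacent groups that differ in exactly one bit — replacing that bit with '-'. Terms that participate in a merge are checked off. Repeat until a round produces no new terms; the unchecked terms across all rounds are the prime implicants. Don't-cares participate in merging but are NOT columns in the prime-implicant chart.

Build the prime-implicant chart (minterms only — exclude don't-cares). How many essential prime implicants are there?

7

Round 0: 00000✓ 00001✓ 01000✓ 01111 10000✓ 10011 10101✓ 10110 11101✓
Round 1: -0000 0-000 0000- 1-101
PIs = {-0000, 0-000, 0000-, 01111, 1-101, 10011, 10110}
Coverage chart:
  m0: -0000,0-000,0000-
  m1: 0000- ←essential
  m8: 0-000 ←essential
  m15: 01111 ←essential
  m16: -0000 ←essential
  m19: 10011 ←essential
  m22: 10110 ←essential
  m29: 1-101 ←essential
Essential: -0000, 0-000, 0000-, 01111, 1-101, 10011, 10110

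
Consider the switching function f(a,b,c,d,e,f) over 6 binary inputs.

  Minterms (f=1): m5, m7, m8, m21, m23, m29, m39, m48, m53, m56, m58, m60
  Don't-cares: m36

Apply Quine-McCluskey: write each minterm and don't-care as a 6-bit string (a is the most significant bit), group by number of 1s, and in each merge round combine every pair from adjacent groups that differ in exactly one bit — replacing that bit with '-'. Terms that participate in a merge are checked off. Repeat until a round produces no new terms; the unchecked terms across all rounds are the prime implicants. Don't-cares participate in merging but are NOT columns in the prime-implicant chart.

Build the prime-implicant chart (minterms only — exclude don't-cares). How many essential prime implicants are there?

[col 0] 000101*, 000111*, 001000, 010101*, 010111*, 011101*, 100100, 100111*, 110000*, 110101*, 111000*, 111010*, 111100*
[col 1] -00111, -10101, 0-0101*, 0-0111*, 0001-1*, 01-101, 0101-1*, 11-000, 111-00, 1110-0
[col 2] 0-01-1
Prime implicants: -00111, -10101, 0-01-1, 001000, 01-101, 100100, 11-000, 111-00, 1110-0
PI chart (minterm → PIs covering it):
  5 | 0-01-1  (sole → essential)
  7 | -00111,0-01-1
  8 | 001000  (sole → essential)
  21 | -10101,0-01-1,01-101
  23 | 0-01-1  (sole → essential)
  29 | 01-101  (sole → essential)
  39 | -00111  (sole → essential)
  48 | 11-000  (sole → essential)
  53 | -10101  (sole → essential)
  56 | 11-000,111-00,1110-0
  58 | 1110-0  (sole → essential)
  60 | 111-00  (sole → essential)
Essential prime implicants: -00111, -10101, 0-01-1, 001000, 01-101, 11-000, 111-00, 1110-0

8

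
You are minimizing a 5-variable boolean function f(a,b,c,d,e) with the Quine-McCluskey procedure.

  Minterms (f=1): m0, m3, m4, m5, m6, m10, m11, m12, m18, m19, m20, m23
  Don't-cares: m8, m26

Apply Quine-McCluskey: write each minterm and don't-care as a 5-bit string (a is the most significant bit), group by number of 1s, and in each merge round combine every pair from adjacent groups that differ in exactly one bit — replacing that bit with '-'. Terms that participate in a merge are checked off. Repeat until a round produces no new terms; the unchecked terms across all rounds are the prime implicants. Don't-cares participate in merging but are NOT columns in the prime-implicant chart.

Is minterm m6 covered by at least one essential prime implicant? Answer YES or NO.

YES

Round 0: 00000✓ 00011✓ 00100✓ 00101✓ 00110✓ 01000✓ 01010✓ 01011✓ 01100✓ 10010✓ 10011✓ 10100✓ 10111✓ 11010✓
Round 1: -0011 -0100 -1010 0-000✓ 0-011 0-100✓ 00-00✓ 001-0 0010- 01-00✓ 010-0 0101- 1-010 10-11 1001-
Round 2: 0--00
PIs = {-0011, -0100, -1010, 0--00, 0-011, 001-0, 0010-, 010-0, 0101-, 1-010, 10-11, 1001-}
Coverage chart:
  m0: 0--00 ←essential
  m3: -0011,0-011
  m4: -0100,0--00,001-0,0010-
  m5: 0010- ←essential
  m6: 001-0 ←essential
  m10: -1010,010-0,0101-
  m11: 0-011,0101-
  m12: 0--00 ←essential
  m18: 1-010,1001-
  m19: -0011,10-11,1001-
  m20: -0100 ←essential
  m23: 10-11 ←essential
Essential: -0100, 0--00, 001-0, 0010-, 10-11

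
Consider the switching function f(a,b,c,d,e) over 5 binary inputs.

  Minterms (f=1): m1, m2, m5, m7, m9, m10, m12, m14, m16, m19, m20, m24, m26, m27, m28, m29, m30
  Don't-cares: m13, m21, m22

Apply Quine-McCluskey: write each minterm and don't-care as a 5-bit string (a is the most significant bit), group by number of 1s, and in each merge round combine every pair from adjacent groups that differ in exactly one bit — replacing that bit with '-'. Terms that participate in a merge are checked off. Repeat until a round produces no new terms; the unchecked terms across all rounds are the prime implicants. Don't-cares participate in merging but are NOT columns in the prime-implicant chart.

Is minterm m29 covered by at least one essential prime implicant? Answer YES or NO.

[col 0] 00001*, 00010*, 00101*, 00111*, 01001*, 01010*, 01100*, 01101*, 01110*, 10000*, 10011*, 10100*, 10101*, 10110*, 11000*, 11010*, 11011*, 11100*, 11101*, 11110*
[col 1] -0101*, -1010*, -1100*, -1101*, -1110*, 0-001*, 0-010, 0-101*, 00-01*, 001-1, 01-01*, 01-10*, 011-0*, 0110-*, 1-000*, 1-011, 1-100*, 1-101*, 1-110*, 10-00*, 101-0*, 1010-*, 11-00*, 11-10*, 110-0*, 1101-, 111-0*, 1110-*
[col 2] --101, -1-10, -11-0, -110-, 0--01, 1--00, 1-1-0, 1-10-, 11--0
Prime implicants: --101, -1-10, -11-0, -110-, 0--01, 0-010, 001-1, 1--00, 1-011, 1-1-0, 1-10-, 11--0, 1101-
PI chart (minterm → PIs covering it):
  1 | 0--01  (sole → essential)
  2 | 0-010  (sole → essential)
  5 | --101,0--01,001-1
  7 | 001-1  (sole → essential)
  9 | 0--01  (sole → essential)
  10 | -1-10,0-010
  12 | -11-0,-110-
  14 | -1-10,-11-0
  16 | 1--00  (sole → essential)
  19 | 1-011  (sole → essential)
  20 | 1--00,1-1-0,1-10-
  24 | 1--00,11--0
  26 | -1-10,11--0,1101-
  27 | 1-011,1101-
  28 | -11-0,-110-,1--00,1-1-0,1-10-,11--0
  29 | --101,-110-,1-10-
  30 | -1-10,-11-0,1-1-0,11--0
Essential prime implicants: 0--01, 0-010, 001-1, 1--00, 1-011

NO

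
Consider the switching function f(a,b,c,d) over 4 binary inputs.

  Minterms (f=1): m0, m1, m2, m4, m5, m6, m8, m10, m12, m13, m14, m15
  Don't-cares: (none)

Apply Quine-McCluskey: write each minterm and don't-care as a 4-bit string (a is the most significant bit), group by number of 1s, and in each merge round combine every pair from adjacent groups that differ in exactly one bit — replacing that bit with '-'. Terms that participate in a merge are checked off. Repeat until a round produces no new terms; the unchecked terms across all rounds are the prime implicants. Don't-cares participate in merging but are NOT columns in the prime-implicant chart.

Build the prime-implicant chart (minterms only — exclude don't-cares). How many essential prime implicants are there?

3

size-2^0 implicants → 0000(✓)  0001(✓)  0010(✓)  0100(✓)  0101(✓)  0110(✓)  1000(✓)  1010(✓)  1100(✓)  1101(✓)  1110(✓)  1111(✓)
size-2^1 implicants → -000(✓)  -010(✓)  -100(✓)  -101(✓)  -110(✓)  0-00(✓)  0-01(✓)  0-10(✓)  00-0(✓)  000-(✓)  01-0(✓)  010-(✓)  1-00(✓)  1-10(✓)  10-0(✓)  11-0(✓)  11-1(✓)  110-(✓)  111-(✓)
size-2^2 implicants → --00(✓)  --10(✓)  -0-0(✓)  -1-0(✓)  -10-  0--0(✓)  0-0-  1--0(✓)  11--
size-2^3 implicants → ---0
Unchecked terms (primes): ---0, -10-, 0-0-, 11--
Minterm coverage:
  m0 ⊆ ---0,0-0-
  m1 ⊆ 0-0- [E]
  m2 ⊆ ---0 [E]
  m4 ⊆ ---0,-10-,0-0-
  m5 ⊆ -10-,0-0-
  m6 ⊆ ---0 [E]
  m8 ⊆ ---0 [E]
  m10 ⊆ ---0 [E]
  m12 ⊆ ---0,-10-,11--
  m13 ⊆ -10-,11--
  m14 ⊆ ---0,11--
  m15 ⊆ 11-- [E]
E = {---0, 0-0-, 11--}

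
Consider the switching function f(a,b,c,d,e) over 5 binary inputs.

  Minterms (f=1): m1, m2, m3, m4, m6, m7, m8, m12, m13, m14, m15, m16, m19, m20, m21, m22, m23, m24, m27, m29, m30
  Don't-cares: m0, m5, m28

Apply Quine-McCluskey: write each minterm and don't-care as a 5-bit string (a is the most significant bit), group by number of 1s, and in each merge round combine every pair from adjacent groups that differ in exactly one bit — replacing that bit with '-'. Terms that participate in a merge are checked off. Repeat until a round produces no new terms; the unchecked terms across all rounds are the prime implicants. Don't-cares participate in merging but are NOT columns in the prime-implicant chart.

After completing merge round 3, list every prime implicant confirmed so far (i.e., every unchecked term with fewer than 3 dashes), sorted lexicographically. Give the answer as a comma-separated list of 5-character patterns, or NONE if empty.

-0-11, 1-011

Round 0: 00000✓ 00001✓ 00010✓ 00011✓ 00100✓ 00101✓ 00110✓ 00111✓ 01000✓ 01100✓ 01101✓ 01110✓ 01111✓ 10000✓ 10011✓ 10100✓ 10101✓ 10110✓ 10111✓ 11000✓ 11011✓ 11100✓ 11101✓ 11110✓
Round 1: -0000✓ -0011✓ -0100✓ -0101✓ -0110✓ -0111✓ -1000✓ -1100✓ -1101✓ -1110✓ 0-000✓ 0-100✓ 0-101✓ 0-110✓ 0-111✓ 00-00✓ 00-01✓ 00-10✓ 00-11✓ 000-0✓ 000-1✓ 0000-✓ 0001-✓ 001-0✓ 001-1✓ 0010-✓ 0011-✓ 01-00✓ 011-0✓ 011-1✓ 0110-✓ 0111-✓ 1-000✓ 1-011 1-100✓ 1-101✓ 1-110✓ 10-00✓ 10-11✓ 101-0✓ 101-1✓ 1010-✓ 1011-✓ 11-00✓ 111-0✓ 1110-✓
Round 2: --000✓ --100✓ --101✓ --110✓ -0-00✓ -0-11 -01-0✓ -01-1✓ -010-✓ -011-✓ -1-00✓ -11-0✓ -110-✓ 0--00✓ 0-1-0✓ 0-1-1✓ 0-10-✓ 0-11-✓ 00--0✓ 00--1✓ 00-0-✓ 00-1-✓ 000--✓ 001--✓ 011--✓ 1--00✓ 1-1-0✓ 1-10-✓ 101--✓
Round 3: ---00 --1-0 --10- -01-- 0-1-- 00---
PIs = {---00, --1-0, --10-, -0-11, -01--, 0-1--, 00---, 1-011}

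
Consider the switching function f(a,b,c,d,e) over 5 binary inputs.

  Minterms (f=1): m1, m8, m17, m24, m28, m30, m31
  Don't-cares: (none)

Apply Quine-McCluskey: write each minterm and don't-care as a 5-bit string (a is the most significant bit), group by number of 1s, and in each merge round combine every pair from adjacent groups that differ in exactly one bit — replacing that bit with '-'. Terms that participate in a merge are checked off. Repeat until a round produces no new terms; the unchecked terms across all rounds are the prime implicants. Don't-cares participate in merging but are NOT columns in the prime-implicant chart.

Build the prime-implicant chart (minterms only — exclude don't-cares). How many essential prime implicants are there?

size-2^0 implicants → 00001(✓)  01000(✓)  10001(✓)  11000(✓)  11100(✓)  11110(✓)  11111(✓)
size-2^1 implicants → -0001  -1000  11-00  111-0  1111-
Unchecked terms (primes): -0001, -1000, 11-00, 111-0, 1111-
Minterm coverage:
  m1 ⊆ -0001 [E]
  m8 ⊆ -1000 [E]
  m17 ⊆ -0001 [E]
  m24 ⊆ -1000,11-00
  m28 ⊆ 11-00,111-0
  m30 ⊆ 111-0,1111-
  m31 ⊆ 1111- [E]
E = {-0001, -1000, 1111-}

3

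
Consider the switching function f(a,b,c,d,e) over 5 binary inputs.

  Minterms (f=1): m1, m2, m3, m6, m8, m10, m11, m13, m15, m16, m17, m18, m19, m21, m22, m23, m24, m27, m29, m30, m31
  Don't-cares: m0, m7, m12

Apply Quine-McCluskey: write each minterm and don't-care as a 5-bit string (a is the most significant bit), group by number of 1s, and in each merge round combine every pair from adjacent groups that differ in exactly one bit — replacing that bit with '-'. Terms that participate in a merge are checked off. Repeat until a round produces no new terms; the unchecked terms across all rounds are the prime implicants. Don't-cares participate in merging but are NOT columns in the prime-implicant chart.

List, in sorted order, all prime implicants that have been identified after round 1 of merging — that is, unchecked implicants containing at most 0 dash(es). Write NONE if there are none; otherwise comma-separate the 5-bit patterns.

NONE

size-2^0 implicants → 00000(✓)  00001(✓)  00010(✓)  00011(✓)  00110(✓)  00111(✓)  01000(✓)  01010(✓)  01011(✓)  01100(✓)  01101(✓)  01111(✓)  10000(✓)  10001(✓)  10010(✓)  10011(✓)  10101(✓)  10110(✓)  10111(✓)  11000(✓)  11011(✓)  11101(✓)  11110(✓)  11111(✓)
size-2^1 implicants → -0000(✓)  -0001(✓)  -0010(✓)  -0011(✓)  -0110(✓)  -0111(✓)  -1000(✓)  -1011(✓)  -1101(✓)  -1111(✓)  0-000(✓)  0-010(✓)  0-011(✓)  0-111(✓)  00-10(✓)  00-11(✓)  000-0(✓)  000-1(✓)  0000-(✓)  0001-(✓)  0011-(✓)  01-00  01-11(✓)  010-0(✓)  0101-(✓)  011-1(✓)  0110-  1-000(✓)  1-011(✓)  1-101(✓)  1-110(✓)  1-111(✓)  10-01(✓)  10-10(✓)  10-11(✓)  100-0(✓)  100-1(✓)  1000-(✓)  1001-(✓)  101-1(✓)  1011-(✓)  11-11(✓)  111-1(✓)  1111-(✓)
size-2^2 implicants → --000  --011(✓)  --111(✓)  -0-10(✓)  -0-11(✓)  -00-0(✓)  -00-1(✓)  -000-(✓)  -001-(✓)  -011-(✓)  -1-11(✓)  -11-1  0--11(✓)  0-0-0  0-01-  00-1-(✓)  000--(✓)  1--11(✓)  1-1-1  1-11-  10--1  10-1-(✓)  100--(✓)
size-2^3 implicants → ---11  -0-1-  -00--
Unchecked terms (primes): ---11, --000, -0-1-, -00--, -11-1, 0-0-0, 0-01-, 01-00, 0110-, 1-1-1, 1-11-, 10--1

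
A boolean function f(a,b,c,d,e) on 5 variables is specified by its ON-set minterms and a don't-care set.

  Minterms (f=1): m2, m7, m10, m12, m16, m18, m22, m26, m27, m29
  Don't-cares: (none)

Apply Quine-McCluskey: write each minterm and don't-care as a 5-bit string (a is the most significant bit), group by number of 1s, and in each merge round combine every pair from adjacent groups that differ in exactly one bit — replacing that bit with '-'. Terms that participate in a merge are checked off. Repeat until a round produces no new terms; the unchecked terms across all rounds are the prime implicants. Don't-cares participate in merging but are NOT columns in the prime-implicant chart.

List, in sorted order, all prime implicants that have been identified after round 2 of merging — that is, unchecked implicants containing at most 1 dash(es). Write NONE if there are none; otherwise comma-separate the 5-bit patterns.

size-2^0 implicants → 00010(✓)  00111  01010(✓)  01100  10000(✓)  10010(✓)  10110(✓)  11010(✓)  11011(✓)  11101
size-2^1 implicants → -0010(✓)  -1010(✓)  0-010(✓)  1-010(✓)  10-10  100-0  1101-
size-2^2 implicants → --010
Unchecked terms (primes): --010, 00111, 01100, 10-10, 100-0, 1101-, 11101

00111, 01100, 10-10, 100-0, 1101-, 11101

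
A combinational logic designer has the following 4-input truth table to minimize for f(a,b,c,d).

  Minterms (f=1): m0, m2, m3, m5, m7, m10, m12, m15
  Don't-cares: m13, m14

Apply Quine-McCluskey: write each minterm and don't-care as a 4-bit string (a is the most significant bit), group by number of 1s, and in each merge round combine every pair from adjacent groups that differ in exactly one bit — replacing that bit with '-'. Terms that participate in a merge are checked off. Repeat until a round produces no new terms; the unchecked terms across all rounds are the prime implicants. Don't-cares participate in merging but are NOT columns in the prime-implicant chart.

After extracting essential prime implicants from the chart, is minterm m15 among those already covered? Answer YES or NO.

YES

Round 0: 0000✓ 0010✓ 0011✓ 0101✓ 0111✓ 1010✓ 1100✓ 1101✓ 1110✓ 1111✓
Round 1: -010 -101✓ -111✓ 0-11 00-0 001- 01-1✓ 1-10 11-0✓ 11-1✓ 110-✓ 111-✓
Round 2: -1-1 11--
PIs = {-010, -1-1, 0-11, 00-0, 001-, 1-10, 11--}
Coverage chart:
  m0: 00-0 ←essential
  m2: -010,00-0,001-
  m3: 0-11,001-
  m5: -1-1 ←essential
  m7: -1-1,0-11
  m10: -010,1-10
  m12: 11-- ←essential
  m15: -1-1,11--
Essential: -1-1, 00-0, 11--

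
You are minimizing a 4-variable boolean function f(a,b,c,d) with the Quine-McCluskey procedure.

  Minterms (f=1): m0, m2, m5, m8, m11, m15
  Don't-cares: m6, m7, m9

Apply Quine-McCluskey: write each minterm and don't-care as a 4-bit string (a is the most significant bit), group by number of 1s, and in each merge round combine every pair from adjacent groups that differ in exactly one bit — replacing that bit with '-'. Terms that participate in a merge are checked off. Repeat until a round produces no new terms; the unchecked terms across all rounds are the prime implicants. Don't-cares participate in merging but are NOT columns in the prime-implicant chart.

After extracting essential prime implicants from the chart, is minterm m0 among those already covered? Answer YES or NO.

[col 0] 0000*, 0010*, 0101*, 0110*, 0111*, 1000*, 1001*, 1011*, 1111*
[col 1] -000, -111, 0-10, 00-0, 01-1, 011-, 1-11, 10-1, 100-
Prime implicants: -000, -111, 0-10, 00-0, 01-1, 011-, 1-11, 10-1, 100-
PI chart (minterm → PIs covering it):
  0 | -000,00-0
  2 | 0-10,00-0
  5 | 01-1  (sole → essential)
  8 | -000,100-
  11 | 1-11,10-1
  15 | -111,1-11
Essential prime implicants: 01-1

NO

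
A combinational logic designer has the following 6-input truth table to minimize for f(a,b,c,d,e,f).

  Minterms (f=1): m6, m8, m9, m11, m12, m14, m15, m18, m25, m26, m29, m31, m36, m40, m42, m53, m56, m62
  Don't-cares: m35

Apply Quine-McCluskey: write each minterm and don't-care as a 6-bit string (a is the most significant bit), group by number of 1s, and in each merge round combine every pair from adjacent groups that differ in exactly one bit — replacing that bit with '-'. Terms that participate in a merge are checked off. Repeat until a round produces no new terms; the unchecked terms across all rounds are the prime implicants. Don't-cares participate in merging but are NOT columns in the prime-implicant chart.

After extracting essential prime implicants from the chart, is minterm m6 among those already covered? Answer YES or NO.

YES

Round 0: 000110✓ 001000✓ 001001✓ 001011✓ 001100✓ 001110✓ 001111✓ 010010✓ 011001✓ 011010✓ 011101✓ 011111✓ 100011 100100 101000✓ 101010✓ 110101 111000✓ 111110
Round 1: -01000 0-1001 0-1111 00-110 001-00 001-11 0010-1 00100- 0011-0 00111- 01-010 011-01 0111-1 1-1000 1010-0
PIs = {-01000, 0-1001, 0-1111, 00-110, 001-00, 001-11, 0010-1, 00100-, 0011-0, 00111-, 01-010, 011-01, 0111-1, 1-1000, 100011, 100100, 1010-0, 110101, 111110}
Coverage chart:
  m6: 00-110 ←essential
  m8: -01000,001-00,00100-
  m9: 0-1001,0010-1,00100-
  m11: 001-11,0010-1
  m12: 001-00,0011-0
  m14: 00-110,0011-0,00111-
  m15: 0-1111,001-11,00111-
  m18: 01-010 ←essential
  m25: 0-1001,011-01
  m26: 01-010 ←essential
  m29: 011-01,0111-1
  m31: 0-1111,0111-1
  m36: 100100 ←essential
  m40: -01000,1-1000,1010-0
  m42: 1010-0 ←essential
  m53: 110101 ←essential
  m56: 1-1000 ←essential
  m62: 111110 ←essential
Essential: 00-110, 01-010, 1-1000, 100100, 1010-0, 110101, 111110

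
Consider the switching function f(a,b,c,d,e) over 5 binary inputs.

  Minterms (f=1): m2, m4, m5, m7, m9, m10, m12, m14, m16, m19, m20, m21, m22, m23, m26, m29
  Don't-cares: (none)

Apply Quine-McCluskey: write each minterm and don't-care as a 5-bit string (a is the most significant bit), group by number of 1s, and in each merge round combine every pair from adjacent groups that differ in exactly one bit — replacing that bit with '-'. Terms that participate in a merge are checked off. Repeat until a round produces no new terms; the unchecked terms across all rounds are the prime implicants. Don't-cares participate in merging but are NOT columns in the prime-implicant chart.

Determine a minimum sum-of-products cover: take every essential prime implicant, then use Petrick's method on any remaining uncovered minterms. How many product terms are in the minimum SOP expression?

10

Round 0: 00010✓ 00100✓ 00101✓ 00111✓ 01001 01010✓ 01100✓ 01110✓ 10000✓ 10011✓ 10100✓ 10101✓ 10110✓ 10111✓ 11010✓ 11101✓
Round 1: -0100✓ -0101✓ -0111✓ -1010 0-010 0-100 001-1✓ 0010-✓ 01-10 011-0 1-101 10-00 10-11 101-0✓ 101-1✓ 1010-✓ 1011-✓
Round 2: -01-1 -010- 101--
PIs = {-01-1, -010-, -1010, 0-010, 0-100, 01-10, 01001, 011-0, 1-101, 10-00, 10-11, 101--}
Coverage chart:
  m2: 0-010 ←essential
  m4: -010-,0-100
  m5: -01-1,-010-
  m7: -01-1 ←essential
  m9: 01001 ←essential
  m10: -1010,0-010,01-10
  m12: 0-100,011-0
  m14: 01-10,011-0
  m16: 10-00 ←essential
  m19: 10-11 ←essential
  m20: -010-,10-00,101--
  m21: -01-1,-010-,1-101,101--
  m22: 101-- ←essential
  m23: -01-1,10-11,101--
  m26: -1010 ←essential
  m29: 1-101 ←essential
Essential: -01-1, -1010, 0-010, 01001, 1-101, 10-00, 10-11, 101--
Petrick residual → -010-, 011-0
Min cover (10 terms): b'ce + b'cd' + bc'de' + a'c'de' + a'bc'd'e + a'bce' + acd'e + ab'd'e' + ab'de + ab'c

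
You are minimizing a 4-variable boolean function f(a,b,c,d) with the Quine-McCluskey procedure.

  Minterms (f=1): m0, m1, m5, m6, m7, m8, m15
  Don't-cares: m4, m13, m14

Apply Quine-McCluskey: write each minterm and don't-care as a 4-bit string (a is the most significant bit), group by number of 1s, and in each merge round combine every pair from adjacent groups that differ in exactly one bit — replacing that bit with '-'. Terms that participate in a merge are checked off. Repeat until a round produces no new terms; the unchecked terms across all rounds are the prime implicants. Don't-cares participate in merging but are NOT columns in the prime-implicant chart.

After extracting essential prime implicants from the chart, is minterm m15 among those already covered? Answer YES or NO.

NO

size-2^0 implicants → 0000(✓)  0001(✓)  0100(✓)  0101(✓)  0110(✓)  0111(✓)  1000(✓)  1101(✓)  1110(✓)  1111(✓)
size-2^1 implicants → -000  -101(✓)  -110(✓)  -111(✓)  0-00(✓)  0-01(✓)  000-(✓)  01-0(✓)  01-1(✓)  010-(✓)  011-(✓)  11-1(✓)  111-(✓)
size-2^2 implicants → -1-1  -11-  0-0-  01--
Unchecked terms (primes): -000, -1-1, -11-, 0-0-, 01--
Minterm coverage:
  m0 ⊆ -000,0-0-
  m1 ⊆ 0-0- [E]
  m5 ⊆ -1-1,0-0-,01--
  m6 ⊆ -11-,01--
  m7 ⊆ -1-1,-11-,01--
  m8 ⊆ -000 [E]
  m15 ⊆ -1-1,-11-
E = {-000, 0-0-}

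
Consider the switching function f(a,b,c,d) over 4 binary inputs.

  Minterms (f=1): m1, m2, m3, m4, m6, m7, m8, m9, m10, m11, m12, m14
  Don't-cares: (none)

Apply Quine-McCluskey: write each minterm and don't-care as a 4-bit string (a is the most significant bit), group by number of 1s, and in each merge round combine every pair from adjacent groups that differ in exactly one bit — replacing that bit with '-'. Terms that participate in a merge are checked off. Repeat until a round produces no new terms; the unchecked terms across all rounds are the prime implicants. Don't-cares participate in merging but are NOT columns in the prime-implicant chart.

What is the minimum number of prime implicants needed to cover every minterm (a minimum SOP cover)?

4

size-2^0 implicants → 0001(✓)  0010(✓)  0011(✓)  0100(✓)  0110(✓)  0111(✓)  1000(✓)  1001(✓)  1010(✓)  1011(✓)  1100(✓)  1110(✓)
size-2^1 implicants → -001(✓)  -010(✓)  -011(✓)  -100(✓)  -110(✓)  0-10(✓)  0-11(✓)  00-1(✓)  001-(✓)  01-0(✓)  011-(✓)  1-00(✓)  1-10(✓)  10-0(✓)  10-1(✓)  100-(✓)  101-(✓)  11-0(✓)
size-2^2 implicants → --10  -0-1  -01-  -1-0  0-1-  1--0  10--
Unchecked terms (primes): --10, -0-1, -01-, -1-0, 0-1-, 1--0, 10--
Minterm coverage:
  m1 ⊆ -0-1 [E]
  m2 ⊆ --10,-01-,0-1-
  m3 ⊆ -0-1,-01-,0-1-
  m4 ⊆ -1-0 [E]
  m6 ⊆ --10,-1-0,0-1-
  m7 ⊆ 0-1- [E]
  m8 ⊆ 1--0,10--
  m9 ⊆ -0-1,10--
  m10 ⊆ --10,-01-,1--0,10--
  m11 ⊆ -0-1,-01-,10--
  m12 ⊆ -1-0,1--0
  m14 ⊆ --10,-1-0,1--0
E = {-0-1, -1-0, 0-1-}
Petrick residual → 1--0
Cover = b'd + bd' + a'c + ad'  |cover|=4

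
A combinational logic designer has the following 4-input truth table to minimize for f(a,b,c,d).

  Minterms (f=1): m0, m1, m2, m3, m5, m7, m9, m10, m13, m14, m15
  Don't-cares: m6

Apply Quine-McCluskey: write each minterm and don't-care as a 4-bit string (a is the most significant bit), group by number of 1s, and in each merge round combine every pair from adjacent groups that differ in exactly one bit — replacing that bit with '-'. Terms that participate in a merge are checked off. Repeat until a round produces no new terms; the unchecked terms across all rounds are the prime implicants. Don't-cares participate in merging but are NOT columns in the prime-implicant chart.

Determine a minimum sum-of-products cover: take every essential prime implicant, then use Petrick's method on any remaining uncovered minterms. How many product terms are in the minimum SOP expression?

4

size-2^0 implicants → 0000(✓)  0001(✓)  0010(✓)  0011(✓)  0101(✓)  0110(✓)  0111(✓)  1001(✓)  1010(✓)  1101(✓)  1110(✓)  1111(✓)
size-2^1 implicants → -001(✓)  -010(✓)  -101(✓)  -110(✓)  -111(✓)  0-01(✓)  0-10(✓)  0-11(✓)  00-0(✓)  00-1(✓)  000-(✓)  001-(✓)  01-1(✓)  011-(✓)  1-01(✓)  1-10(✓)  11-1(✓)  111-(✓)
size-2^2 implicants → --01  --10  -1-1  -11-  0--1  0-1-  00--
Unchecked terms (primes): --01, --10, -1-1, -11-, 0--1, 0-1-, 00--
Minterm coverage:
  m0 ⊆ 00-- [E]
  m1 ⊆ --01,0--1,00--
  m2 ⊆ --10,0-1-,00--
  m3 ⊆ 0--1,0-1-,00--
  m5 ⊆ --01,-1-1,0--1
  m7 ⊆ -1-1,-11-,0--1,0-1-
  m9 ⊆ --01 [E]
  m10 ⊆ --10 [E]
  m13 ⊆ --01,-1-1
  m14 ⊆ --10,-11-
  m15 ⊆ -1-1,-11-
E = {--01, --10, 00--}
Petrick residual → -1-1
Cover = c'd + cd' + bd + a'b'  |cover|=4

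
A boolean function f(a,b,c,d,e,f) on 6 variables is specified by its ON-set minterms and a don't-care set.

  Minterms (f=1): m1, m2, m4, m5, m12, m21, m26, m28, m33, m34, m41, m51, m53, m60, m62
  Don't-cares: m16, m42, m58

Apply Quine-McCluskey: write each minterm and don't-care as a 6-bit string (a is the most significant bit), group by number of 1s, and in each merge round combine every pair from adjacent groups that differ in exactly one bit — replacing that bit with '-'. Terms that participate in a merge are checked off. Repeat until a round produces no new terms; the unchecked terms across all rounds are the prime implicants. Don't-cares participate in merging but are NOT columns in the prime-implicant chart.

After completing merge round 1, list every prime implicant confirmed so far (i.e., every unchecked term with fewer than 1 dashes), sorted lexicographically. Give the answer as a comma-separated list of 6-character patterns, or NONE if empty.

010000, 110011

Round 0: 000001✓ 000010✓ 000100✓ 000101✓ 001100✓ 010000 010101✓ 011010✓ 011100✓ 100001✓ 100010✓ 101001✓ 101010✓ 110011 110101✓ 111010✓ 111100✓ 111110✓
Round 1: -00001 -00010 -10101 -11010 -11100 0-0101 0-1100 00-100 000-01 00010- 1-1010 10-001 10-010 111-10 1111-0
PIs = {-00001, -00010, -10101, -11010, -11100, 0-0101, 0-1100, 00-100, 000-01, 00010-, 010000, 1-1010, 10-001, 10-010, 110011, 111-10, 1111-0}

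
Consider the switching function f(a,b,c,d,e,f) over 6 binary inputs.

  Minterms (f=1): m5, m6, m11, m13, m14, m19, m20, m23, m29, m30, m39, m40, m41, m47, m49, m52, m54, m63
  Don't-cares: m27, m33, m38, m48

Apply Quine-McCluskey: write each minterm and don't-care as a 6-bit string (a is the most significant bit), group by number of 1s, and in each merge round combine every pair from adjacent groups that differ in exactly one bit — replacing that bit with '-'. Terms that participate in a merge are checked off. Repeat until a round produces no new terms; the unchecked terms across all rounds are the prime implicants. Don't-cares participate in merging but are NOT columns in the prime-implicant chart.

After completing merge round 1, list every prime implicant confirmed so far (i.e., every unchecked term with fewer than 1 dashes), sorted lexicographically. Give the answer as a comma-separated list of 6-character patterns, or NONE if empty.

NONE

Round 0: 000101✓ 000110✓ 001011✓ 001101✓ 001110✓ 010011✓ 010100✓ 010111✓ 011011✓ 011101✓ 011110✓ 100001✓ 100110✓ 100111✓ 101000✓ 101001✓ 101111✓ 110000✓ 110001✓ 110100✓ 110110✓ 111111✓
Round 1: -00110 -10100 0-1011 0-1101 0-1110 00-101 00-110 01-011 010-11 1-0001 1-0110 1-1111 10-001 10-111 10011- 10100- 110-00 11000- 1101-0
PIs = {-00110, -10100, 0-1011, 0-1101, 0-1110, 00-101, 00-110, 01-011, 010-11, 1-0001, 1-0110, 1-1111, 10-001, 10-111, 10011-, 10100-, 110-00, 11000-, 1101-0}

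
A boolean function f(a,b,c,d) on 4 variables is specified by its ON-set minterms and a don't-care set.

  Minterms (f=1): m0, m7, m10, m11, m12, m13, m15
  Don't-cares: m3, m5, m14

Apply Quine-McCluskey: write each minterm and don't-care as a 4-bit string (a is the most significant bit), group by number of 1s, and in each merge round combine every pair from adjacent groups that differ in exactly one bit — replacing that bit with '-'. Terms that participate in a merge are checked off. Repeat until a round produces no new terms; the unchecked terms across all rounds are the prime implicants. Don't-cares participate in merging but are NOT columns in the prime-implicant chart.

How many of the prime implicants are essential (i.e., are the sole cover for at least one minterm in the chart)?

size-2^0 implicants → 0000  0011(✓)  0101(✓)  0111(✓)  1010(✓)  1011(✓)  1100(✓)  1101(✓)  1110(✓)  1111(✓)
size-2^1 implicants → -011(✓)  -101(✓)  -111(✓)  0-11(✓)  01-1(✓)  1-10(✓)  1-11(✓)  101-(✓)  11-0(✓)  11-1(✓)  110-(✓)  111-(✓)
size-2^2 implicants → --11  -1-1  1-1-  11--
Unchecked terms (primes): --11, -1-1, 0000, 1-1-, 11--
Minterm coverage:
  m0 ⊆ 0000 [E]
  m7 ⊆ --11,-1-1
  m10 ⊆ 1-1- [E]
  m11 ⊆ --11,1-1-
  m12 ⊆ 11-- [E]
  m13 ⊆ -1-1,11--
  m15 ⊆ --11,-1-1,1-1-,11--
E = {0000, 1-1-, 11--}

3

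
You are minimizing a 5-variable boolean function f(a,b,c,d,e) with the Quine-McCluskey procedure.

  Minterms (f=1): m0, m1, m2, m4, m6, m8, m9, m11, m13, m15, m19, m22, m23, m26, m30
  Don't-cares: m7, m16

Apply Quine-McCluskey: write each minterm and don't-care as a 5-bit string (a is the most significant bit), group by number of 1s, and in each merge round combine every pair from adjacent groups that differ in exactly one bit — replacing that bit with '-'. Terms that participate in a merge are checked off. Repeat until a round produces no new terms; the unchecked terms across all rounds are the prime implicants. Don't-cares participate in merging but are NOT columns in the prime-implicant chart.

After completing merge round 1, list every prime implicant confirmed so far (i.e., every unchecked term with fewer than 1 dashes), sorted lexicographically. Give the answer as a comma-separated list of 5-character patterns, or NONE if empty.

NONE

[col 0] 00000*, 00001*, 00010*, 00100*, 00110*, 00111*, 01000*, 01001*, 01011*, 01101*, 01111*, 10000*, 10011*, 10110*, 10111*, 11010*, 11110*
[col 1] -0000, -0110*, -0111*, 0-000*, 0-001*, 0-111, 00-00*, 00-10*, 000-0*, 0000-*, 001-0*, 0011-*, 01-01*, 01-11*, 010-1*, 0100-*, 011-1*, 1-110, 10-11, 1011-*, 11-10
[col 2] -011-, 0-00-, 00--0, 01--1
Prime implicants: -0000, -011-, 0-00-, 0-111, 00--0, 01--1, 1-110, 10-11, 11-10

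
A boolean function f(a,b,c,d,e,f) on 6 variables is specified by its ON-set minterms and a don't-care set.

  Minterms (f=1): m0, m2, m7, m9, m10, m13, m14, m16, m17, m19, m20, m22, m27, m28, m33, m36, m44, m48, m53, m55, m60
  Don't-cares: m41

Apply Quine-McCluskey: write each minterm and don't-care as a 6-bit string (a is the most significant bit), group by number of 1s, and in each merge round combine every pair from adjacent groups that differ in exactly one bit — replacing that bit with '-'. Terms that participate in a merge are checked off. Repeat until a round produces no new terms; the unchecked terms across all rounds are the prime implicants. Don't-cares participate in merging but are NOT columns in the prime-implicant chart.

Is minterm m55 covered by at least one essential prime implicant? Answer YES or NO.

YES

size-2^0 implicants → 000000(✓)  000010(✓)  000111  001001(✓)  001010(✓)  001101(✓)  001110(✓)  010000(✓)  010001(✓)  010011(✓)  010100(✓)  010110(✓)  011011(✓)  011100(✓)  100001(✓)  100100(✓)  101001(✓)  101100(✓)  110000(✓)  110101(✓)  110111(✓)  111100(✓)
size-2^1 implicants → -01001  -10000  -11100  0-0000  00-010  0000-0  001-01  001-10  01-011  01-100  010-00  0100-1  01000-  0101-0  1-1100  10-001  10-100  1101-1
Unchecked terms (primes): -01001, -10000, -11100, 0-0000, 00-010, 0000-0, 000111, 001-01, 001-10, 01-011, 01-100, 010-00, 0100-1, 01000-, 0101-0, 1-1100, 10-001, 10-100, 1101-1
Minterm coverage:
  m0 ⊆ 0-0000,0000-0
  m2 ⊆ 00-010,0000-0
  m7 ⊆ 000111 [E]
  m9 ⊆ -01001,001-01
  m10 ⊆ 00-010,001-10
  m13 ⊆ 001-01 [E]
  m14 ⊆ 001-10 [E]
  m16 ⊆ -10000,0-0000,010-00,01000-
  m17 ⊆ 0100-1,01000-
  m19 ⊆ 01-011,0100-1
  m20 ⊆ 01-100,010-00,0101-0
  m22 ⊆ 0101-0 [E]
  m27 ⊆ 01-011 [E]
  m28 ⊆ -11100,01-100
  m33 ⊆ 10-001 [E]
  m36 ⊆ 10-100 [E]
  m44 ⊆ 1-1100,10-100
  m48 ⊆ -10000 [E]
  m53 ⊆ 1101-1 [E]
  m55 ⊆ 1101-1 [E]
  m60 ⊆ -11100,1-1100
E = {-10000, 000111, 001-01, 001-10, 01-011, 0101-0, 10-001, 10-100, 1101-1}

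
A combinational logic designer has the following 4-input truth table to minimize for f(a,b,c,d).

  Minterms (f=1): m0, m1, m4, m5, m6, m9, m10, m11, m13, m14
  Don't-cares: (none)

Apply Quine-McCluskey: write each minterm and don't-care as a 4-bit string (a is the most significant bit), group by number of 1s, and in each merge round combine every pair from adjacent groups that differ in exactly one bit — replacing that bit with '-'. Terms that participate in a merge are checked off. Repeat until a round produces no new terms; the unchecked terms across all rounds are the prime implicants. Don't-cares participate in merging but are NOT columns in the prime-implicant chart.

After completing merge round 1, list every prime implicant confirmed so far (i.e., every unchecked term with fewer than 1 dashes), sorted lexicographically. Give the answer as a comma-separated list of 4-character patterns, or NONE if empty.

size-2^0 implicants → 0000(✓)  0001(✓)  0100(✓)  0101(✓)  0110(✓)  1001(✓)  1010(✓)  1011(✓)  1101(✓)  1110(✓)
size-2^1 implicants → -001(✓)  -101(✓)  -110  0-00(✓)  0-01(✓)  000-(✓)  01-0  010-(✓)  1-01(✓)  1-10  10-1  101-
size-2^2 implicants → --01  0-0-
Unchecked terms (primes): --01, -110, 0-0-, 01-0, 1-10, 10-1, 101-

NONE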